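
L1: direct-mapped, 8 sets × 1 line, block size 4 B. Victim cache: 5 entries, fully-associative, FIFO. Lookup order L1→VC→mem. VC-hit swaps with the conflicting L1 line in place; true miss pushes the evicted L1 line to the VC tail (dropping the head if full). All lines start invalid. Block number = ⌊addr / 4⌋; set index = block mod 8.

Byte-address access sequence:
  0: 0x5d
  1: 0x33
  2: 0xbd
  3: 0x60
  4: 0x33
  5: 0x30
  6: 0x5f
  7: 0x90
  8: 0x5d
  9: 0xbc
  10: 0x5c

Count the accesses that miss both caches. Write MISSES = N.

MISSES = 5

#0 0x5d→b23/s7 MISS; vc=[]
#1 0x33→b12/s4 MISS; vc=[]
#2 0xbd→b47/s7 MISS; vc=[23]
#3 0x60→b24/s0 MISS; vc=[23]
#4 0x33→b12/s4 L1-HIT; vc=[23]
#5 0x30→b12/s4 L1-HIT; vc=[23]
#6 0x5f→b23/s7 VC-HIT; vc=[47]
#7 0x90→b36/s4 MISS; vc=[47,12]
#8 0x5d→b23/s7 L1-HIT; vc=[47,12]
#9 0xbc→b47/s7 VC-HIT; vc=[23,12]
#10 0x5c→b23/s7 VC-HIT; vc=[47,12]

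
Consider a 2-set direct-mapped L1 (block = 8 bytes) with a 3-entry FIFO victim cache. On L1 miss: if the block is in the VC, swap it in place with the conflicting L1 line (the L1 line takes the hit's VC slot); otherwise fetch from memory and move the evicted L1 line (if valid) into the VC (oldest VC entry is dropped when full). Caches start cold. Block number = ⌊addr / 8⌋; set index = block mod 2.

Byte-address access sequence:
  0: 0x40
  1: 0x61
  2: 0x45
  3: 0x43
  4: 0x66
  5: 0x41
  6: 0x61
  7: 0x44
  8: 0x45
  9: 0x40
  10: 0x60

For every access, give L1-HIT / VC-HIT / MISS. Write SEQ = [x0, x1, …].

#0 0x40→b8/s0 MISS; vc=[]
#1 0x61→b12/s0 MISS; vc=[8]
#2 0x45→b8/s0 VC-HIT; vc=[12]
#3 0x43→b8/s0 L1-HIT; vc=[12]
#4 0x66→b12/s0 VC-HIT; vc=[8]
#5 0x41→b8/s0 VC-HIT; vc=[12]
#6 0x61→b12/s0 VC-HIT; vc=[8]
#7 0x44→b8/s0 VC-HIT; vc=[12]
#8 0x45→b8/s0 L1-HIT; vc=[12]
#9 0x40→b8/s0 L1-HIT; vc=[12]
#10 0x60→b12/s0 VC-HIT; vc=[8]

SEQ = [MISS, MISS, VC-HIT, L1-HIT, VC-HIT, VC-HIT, VC-HIT, VC-HIT, L1-HIT, L1-HIT, VC-HIT]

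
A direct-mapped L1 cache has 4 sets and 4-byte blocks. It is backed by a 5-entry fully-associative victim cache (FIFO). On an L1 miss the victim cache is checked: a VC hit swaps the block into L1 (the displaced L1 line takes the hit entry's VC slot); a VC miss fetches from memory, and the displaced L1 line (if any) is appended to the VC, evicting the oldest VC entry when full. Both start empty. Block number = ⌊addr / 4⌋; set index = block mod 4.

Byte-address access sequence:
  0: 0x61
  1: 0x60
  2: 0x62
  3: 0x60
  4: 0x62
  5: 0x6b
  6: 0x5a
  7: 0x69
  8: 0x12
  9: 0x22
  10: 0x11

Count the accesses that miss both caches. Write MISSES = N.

  [0] addr=0x61 blk=24 s=0: MISS | VC []
  [1] addr=0x60 blk=24 s=0: L1-HIT | VC []
  [2] addr=0x62 blk=24 s=0: L1-HIT | VC []
  [3] addr=0x60 blk=24 s=0: L1-HIT | VC []
  [4] addr=0x62 blk=24 s=0: L1-HIT | VC []
  [5] addr=0x6b blk=26 s=2: MISS | VC []
  [6] addr=0x5a blk=22 s=2: MISS | VC [26]
  [7] addr=0x69 blk=26 s=2: VC-HIT | VC [22]
  [8] addr=0x12 blk=4 s=0: MISS | VC [22, 24]
  [9] addr=0x22 blk=8 s=0: MISS | VC [22, 24, 4]
  [10] addr=0x11 blk=4 s=0: VC-HIT | VC [22, 24, 8]

MISSES = 5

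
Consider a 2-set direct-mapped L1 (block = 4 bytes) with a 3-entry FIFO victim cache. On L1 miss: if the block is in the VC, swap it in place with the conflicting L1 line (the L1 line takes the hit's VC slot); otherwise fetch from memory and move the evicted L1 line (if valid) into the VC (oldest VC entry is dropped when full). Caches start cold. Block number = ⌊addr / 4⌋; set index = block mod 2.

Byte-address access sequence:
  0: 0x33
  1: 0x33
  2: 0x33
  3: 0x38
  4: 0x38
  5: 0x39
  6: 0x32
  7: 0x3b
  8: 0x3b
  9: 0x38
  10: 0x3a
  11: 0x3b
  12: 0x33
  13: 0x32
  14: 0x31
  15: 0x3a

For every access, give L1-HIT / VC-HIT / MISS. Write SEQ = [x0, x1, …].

SEQ = [MISS, L1-HIT, L1-HIT, MISS, L1-HIT, L1-HIT, VC-HIT, VC-HIT, L1-HIT, L1-HIT, L1-HIT, L1-HIT, VC-HIT, L1-HIT, L1-HIT, VC-HIT]

0: 0x33 (blk 12, set 0) → MISS  vc=[]
1: 0x33 (blk 12, set 0) → L1-HIT  vc=[]
2: 0x33 (blk 12, set 0) → L1-HIT  vc=[]
3: 0x38 (blk 14, set 0) → MISS  vc=[12]
4: 0x38 (blk 14, set 0) → L1-HIT  vc=[12]
5: 0x39 (blk 14, set 0) → L1-HIT  vc=[12]
6: 0x32 (blk 12, set 0) → VC-HIT  vc=[14]
7: 0x3b (blk 14, set 0) → VC-HIT  vc=[12]
8: 0x3b (blk 14, set 0) → L1-HIT  vc=[12]
9: 0x38 (blk 14, set 0) → L1-HIT  vc=[12]
10: 0x3a (blk 14, set 0) → L1-HIT  vc=[12]
11: 0x3b (blk 14, set 0) → L1-HIT  vc=[12]
12: 0x33 (blk 12, set 0) → VC-HIT  vc=[14]
13: 0x32 (blk 12, set 0) → L1-HIT  vc=[14]
14: 0x31 (blk 12, set 0) → L1-HIT  vc=[14]
15: 0x3a (blk 14, set 0) → VC-HIT  vc=[12]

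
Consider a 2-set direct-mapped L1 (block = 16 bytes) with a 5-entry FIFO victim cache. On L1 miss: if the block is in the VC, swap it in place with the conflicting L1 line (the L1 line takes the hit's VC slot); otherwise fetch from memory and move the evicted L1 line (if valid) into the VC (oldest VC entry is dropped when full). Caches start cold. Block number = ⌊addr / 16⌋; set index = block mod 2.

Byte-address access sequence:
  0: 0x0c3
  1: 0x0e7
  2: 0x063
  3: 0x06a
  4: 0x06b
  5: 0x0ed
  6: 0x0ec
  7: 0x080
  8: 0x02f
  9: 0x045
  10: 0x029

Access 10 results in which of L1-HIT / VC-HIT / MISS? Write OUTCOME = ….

0: 0xc3 (blk 12, set 0) → MISS  vc=[]
1: 0xe7 (blk 14, set 0) → MISS  vc=[12]
2: 0x63 (blk 6, set 0) → MISS  vc=[12, 14]
3: 0x6a (blk 6, set 0) → L1-HIT  vc=[12, 14]
4: 0x6b (blk 6, set 0) → L1-HIT  vc=[12, 14]
5: 0xed (blk 14, set 0) → VC-HIT  vc=[12, 6]
6: 0xec (blk 14, set 0) → L1-HIT  vc=[12, 6]
7: 0x80 (blk 8, set 0) → MISS  vc=[12, 6, 14]
8: 0x2f (blk 2, set 0) → MISS  vc=[12, 6, 14, 8]
9: 0x45 (blk 4, set 0) → MISS  vc=[12, 6, 14, 8, 2]
10: 0x29 (blk 2, set 0) → VC-HIT  vc=[12, 6, 14, 8, 4]

OUTCOME = VC-HIT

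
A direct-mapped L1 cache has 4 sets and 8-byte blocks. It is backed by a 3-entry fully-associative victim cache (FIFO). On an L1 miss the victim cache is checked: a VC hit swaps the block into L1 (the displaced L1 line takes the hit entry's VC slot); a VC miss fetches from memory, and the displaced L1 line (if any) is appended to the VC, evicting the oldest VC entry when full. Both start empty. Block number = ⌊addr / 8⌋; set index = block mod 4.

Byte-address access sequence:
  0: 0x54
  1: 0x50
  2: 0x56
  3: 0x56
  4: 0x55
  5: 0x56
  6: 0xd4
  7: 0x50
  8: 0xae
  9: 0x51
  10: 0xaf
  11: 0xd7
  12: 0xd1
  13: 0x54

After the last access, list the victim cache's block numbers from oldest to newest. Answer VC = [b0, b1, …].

VC = [26]

#0 0x54→b10/s2 MISS; vc=[]
#1 0x50→b10/s2 L1-HIT; vc=[]
#2 0x56→b10/s2 L1-HIT; vc=[]
#3 0x56→b10/s2 L1-HIT; vc=[]
#4 0x55→b10/s2 L1-HIT; vc=[]
#5 0x56→b10/s2 L1-HIT; vc=[]
#6 0xd4→b26/s2 MISS; vc=[10]
#7 0x50→b10/s2 VC-HIT; vc=[26]
#8 0xae→b21/s1 MISS; vc=[26]
#9 0x51→b10/s2 L1-HIT; vc=[26]
#10 0xaf→b21/s1 L1-HIT; vc=[26]
#11 0xd7→b26/s2 VC-HIT; vc=[10]
#12 0xd1→b26/s2 L1-HIT; vc=[10]
#13 0x54→b10/s2 VC-HIT; vc=[26]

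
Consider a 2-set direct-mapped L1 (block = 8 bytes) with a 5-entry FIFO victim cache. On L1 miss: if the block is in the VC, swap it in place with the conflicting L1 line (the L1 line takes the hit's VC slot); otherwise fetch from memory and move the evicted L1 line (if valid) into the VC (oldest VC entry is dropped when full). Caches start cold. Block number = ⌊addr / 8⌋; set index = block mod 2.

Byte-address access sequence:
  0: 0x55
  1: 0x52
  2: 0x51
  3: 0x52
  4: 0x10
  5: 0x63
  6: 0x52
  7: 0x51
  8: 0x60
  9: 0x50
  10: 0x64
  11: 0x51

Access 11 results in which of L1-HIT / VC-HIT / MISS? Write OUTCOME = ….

OUTCOME = VC-HIT

  [0] addr=0x55 blk=10 s=0: MISS | VC []
  [1] addr=0x52 blk=10 s=0: L1-HIT | VC []
  [2] addr=0x51 blk=10 s=0: L1-HIT | VC []
  [3] addr=0x52 blk=10 s=0: L1-HIT | VC []
  [4] addr=0x10 blk=2 s=0: MISS | VC [10]
  [5] addr=0x63 blk=12 s=0: MISS | VC [10, 2]
  [6] addr=0x52 blk=10 s=0: VC-HIT | VC [12, 2]
  [7] addr=0x51 blk=10 s=0: L1-HIT | VC [12, 2]
  [8] addr=0x60 blk=12 s=0: VC-HIT | VC [10, 2]
  [9] addr=0x50 blk=10 s=0: VC-HIT | VC [12, 2]
  [10] addr=0x64 blk=12 s=0: VC-HIT | VC [10, 2]
  [11] addr=0x51 blk=10 s=0: VC-HIT | VC [12, 2]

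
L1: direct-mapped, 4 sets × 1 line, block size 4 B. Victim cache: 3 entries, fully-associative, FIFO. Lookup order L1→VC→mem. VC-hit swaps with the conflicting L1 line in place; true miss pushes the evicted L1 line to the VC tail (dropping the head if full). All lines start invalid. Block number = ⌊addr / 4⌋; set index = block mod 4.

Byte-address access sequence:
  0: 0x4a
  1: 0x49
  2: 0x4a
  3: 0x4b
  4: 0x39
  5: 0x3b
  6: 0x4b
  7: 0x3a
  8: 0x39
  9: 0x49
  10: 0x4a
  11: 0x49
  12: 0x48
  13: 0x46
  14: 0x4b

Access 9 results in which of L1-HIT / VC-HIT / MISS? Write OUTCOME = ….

OUTCOME = VC-HIT

#0 0x4a→b18/s2 MISS; vc=[]
#1 0x49→b18/s2 L1-HIT; vc=[]
#2 0x4a→b18/s2 L1-HIT; vc=[]
#3 0x4b→b18/s2 L1-HIT; vc=[]
#4 0x39→b14/s2 MISS; vc=[18]
#5 0x3b→b14/s2 L1-HIT; vc=[18]
#6 0x4b→b18/s2 VC-HIT; vc=[14]
#7 0x3a→b14/s2 VC-HIT; vc=[18]
#8 0x39→b14/s2 L1-HIT; vc=[18]
#9 0x49→b18/s2 VC-HIT; vc=[14]
#10 0x4a→b18/s2 L1-HIT; vc=[14]
#11 0x49→b18/s2 L1-HIT; vc=[14]
#12 0x48→b18/s2 L1-HIT; vc=[14]
#13 0x46→b17/s1 MISS; vc=[14]
#14 0x4b→b18/s2 L1-HIT; vc=[14]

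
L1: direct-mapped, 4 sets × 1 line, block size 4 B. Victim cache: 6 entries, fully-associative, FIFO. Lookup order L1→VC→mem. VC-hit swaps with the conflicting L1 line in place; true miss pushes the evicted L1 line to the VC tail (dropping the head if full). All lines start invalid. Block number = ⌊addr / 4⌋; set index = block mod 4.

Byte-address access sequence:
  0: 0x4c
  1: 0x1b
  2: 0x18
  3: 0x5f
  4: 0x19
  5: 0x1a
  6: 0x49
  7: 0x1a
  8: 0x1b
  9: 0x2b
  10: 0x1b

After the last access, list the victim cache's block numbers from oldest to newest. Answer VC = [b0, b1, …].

VC = [19, 18, 10]

  [0] addr=0x4c blk=19 s=3: MISS | VC []
  [1] addr=0x1b blk=6 s=2: MISS | VC []
  [2] addr=0x18 blk=6 s=2: L1-HIT | VC []
  [3] addr=0x5f blk=23 s=3: MISS | VC [19]
  [4] addr=0x19 blk=6 s=2: L1-HIT | VC [19]
  [5] addr=0x1a blk=6 s=2: L1-HIT | VC [19]
  [6] addr=0x49 blk=18 s=2: MISS | VC [19, 6]
  [7] addr=0x1a blk=6 s=2: VC-HIT | VC [19, 18]
  [8] addr=0x1b blk=6 s=2: L1-HIT | VC [19, 18]
  [9] addr=0x2b blk=10 s=2: MISS | VC [19, 18, 6]
  [10] addr=0x1b blk=6 s=2: VC-HIT | VC [19, 18, 10]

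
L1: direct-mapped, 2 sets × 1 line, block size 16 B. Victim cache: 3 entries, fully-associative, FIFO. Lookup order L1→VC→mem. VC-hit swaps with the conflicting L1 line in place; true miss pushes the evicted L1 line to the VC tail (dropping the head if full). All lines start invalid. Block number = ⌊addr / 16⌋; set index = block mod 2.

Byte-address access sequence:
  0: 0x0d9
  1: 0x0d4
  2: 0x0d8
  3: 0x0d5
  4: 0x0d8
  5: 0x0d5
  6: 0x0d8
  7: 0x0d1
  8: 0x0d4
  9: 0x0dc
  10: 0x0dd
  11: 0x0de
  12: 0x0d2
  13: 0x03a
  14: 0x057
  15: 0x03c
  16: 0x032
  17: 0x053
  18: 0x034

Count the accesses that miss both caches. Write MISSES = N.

  [0] addr=0xd9 blk=13 s=1: MISS | VC []
  [1] addr=0xd4 blk=13 s=1: L1-HIT | VC []
  [2] addr=0xd8 blk=13 s=1: L1-HIT | VC []
  [3] addr=0xd5 blk=13 s=1: L1-HIT | VC []
  [4] addr=0xd8 blk=13 s=1: L1-HIT | VC []
  [5] addr=0xd5 blk=13 s=1: L1-HIT | VC []
  [6] addr=0xd8 blk=13 s=1: L1-HIT | VC []
  [7] addr=0xd1 blk=13 s=1: L1-HIT | VC []
  [8] addr=0xd4 blk=13 s=1: L1-HIT | VC []
  [9] addr=0xdc blk=13 s=1: L1-HIT | VC []
  [10] addr=0xdd blk=13 s=1: L1-HIT | VC []
  [11] addr=0xde blk=13 s=1: L1-HIT | VC []
  [12] addr=0xd2 blk=13 s=1: L1-HIT | VC []
  [13] addr=0x3a blk=3 s=1: MISS | VC [13]
  [14] addr=0x57 blk=5 s=1: MISS | VC [13, 3]
  [15] addr=0x3c blk=3 s=1: VC-HIT | VC [13, 5]
  [16] addr=0x32 blk=3 s=1: L1-HIT | VC [13, 5]
  [17] addr=0x53 blk=5 s=1: VC-HIT | VC [13, 3]
  [18] addr=0x34 blk=3 s=1: VC-HIT | VC [13, 5]

MISSES = 3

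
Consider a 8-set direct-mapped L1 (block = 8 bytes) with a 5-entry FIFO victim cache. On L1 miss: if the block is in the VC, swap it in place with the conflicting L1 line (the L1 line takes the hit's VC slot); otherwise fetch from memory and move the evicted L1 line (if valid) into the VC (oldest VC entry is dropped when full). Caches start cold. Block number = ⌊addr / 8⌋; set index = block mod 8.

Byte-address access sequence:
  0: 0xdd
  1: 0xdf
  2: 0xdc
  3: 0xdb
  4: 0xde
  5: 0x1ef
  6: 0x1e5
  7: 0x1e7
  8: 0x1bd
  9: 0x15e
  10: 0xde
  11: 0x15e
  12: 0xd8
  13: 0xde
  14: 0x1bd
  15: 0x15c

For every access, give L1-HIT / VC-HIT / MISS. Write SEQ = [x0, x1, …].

SEQ = [MISS, L1-HIT, L1-HIT, L1-HIT, L1-HIT, MISS, MISS, L1-HIT, MISS, MISS, VC-HIT, VC-HIT, VC-HIT, L1-HIT, L1-HIT, VC-HIT]

#0 0xdd→b27/s3 MISS; vc=[]
#1 0xdf→b27/s3 L1-HIT; vc=[]
#2 0xdc→b27/s3 L1-HIT; vc=[]
#3 0xdb→b27/s3 L1-HIT; vc=[]
#4 0xde→b27/s3 L1-HIT; vc=[]
#5 0x1ef→b61/s5 MISS; vc=[]
#6 0x1e5→b60/s4 MISS; vc=[]
#7 0x1e7→b60/s4 L1-HIT; vc=[]
#8 0x1bd→b55/s7 MISS; vc=[]
#9 0x15e→b43/s3 MISS; vc=[27]
#10 0xde→b27/s3 VC-HIT; vc=[43]
#11 0x15e→b43/s3 VC-HIT; vc=[27]
#12 0xd8→b27/s3 VC-HIT; vc=[43]
#13 0xde→b27/s3 L1-HIT; vc=[43]
#14 0x1bd→b55/s7 L1-HIT; vc=[43]
#15 0x15c→b43/s3 VC-HIT; vc=[27]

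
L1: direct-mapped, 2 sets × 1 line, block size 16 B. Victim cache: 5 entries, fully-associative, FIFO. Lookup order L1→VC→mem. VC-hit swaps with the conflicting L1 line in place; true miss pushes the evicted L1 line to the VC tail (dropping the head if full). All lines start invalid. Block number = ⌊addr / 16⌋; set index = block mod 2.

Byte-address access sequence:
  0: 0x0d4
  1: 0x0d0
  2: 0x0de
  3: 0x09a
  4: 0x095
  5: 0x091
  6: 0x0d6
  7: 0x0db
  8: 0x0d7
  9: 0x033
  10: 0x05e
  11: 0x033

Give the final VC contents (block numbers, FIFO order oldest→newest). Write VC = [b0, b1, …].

0: 0xd4 (blk 13, set 1) → MISS  vc=[]
1: 0xd0 (blk 13, set 1) → L1-HIT  vc=[]
2: 0xde (blk 13, set 1) → L1-HIT  vc=[]
3: 0x9a (blk 9, set 1) → MISS  vc=[13]
4: 0x95 (blk 9, set 1) → L1-HIT  vc=[13]
5: 0x91 (blk 9, set 1) → L1-HIT  vc=[13]
6: 0xd6 (blk 13, set 1) → VC-HIT  vc=[9]
7: 0xdb (blk 13, set 1) → L1-HIT  vc=[9]
8: 0xd7 (blk 13, set 1) → L1-HIT  vc=[9]
9: 0x33 (blk 3, set 1) → MISS  vc=[9, 13]
10: 0x5e (blk 5, set 1) → MISS  vc=[9, 13, 3]
11: 0x33 (blk 3, set 1) → VC-HIT  vc=[9, 13, 5]

VC = [9, 13, 5]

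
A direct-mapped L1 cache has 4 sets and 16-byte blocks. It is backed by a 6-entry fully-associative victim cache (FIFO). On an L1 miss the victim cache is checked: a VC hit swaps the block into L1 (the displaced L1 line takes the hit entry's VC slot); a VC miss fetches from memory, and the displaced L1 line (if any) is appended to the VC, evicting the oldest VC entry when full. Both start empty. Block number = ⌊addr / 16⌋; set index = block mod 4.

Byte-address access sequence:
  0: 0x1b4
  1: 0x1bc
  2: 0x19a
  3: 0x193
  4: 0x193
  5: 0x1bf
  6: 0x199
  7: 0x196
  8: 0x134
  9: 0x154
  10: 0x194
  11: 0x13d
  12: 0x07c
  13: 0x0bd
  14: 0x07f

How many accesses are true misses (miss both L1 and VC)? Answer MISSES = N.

#0 0x1b4→b27/s3 MISS; vc=[]
#1 0x1bc→b27/s3 L1-HIT; vc=[]
#2 0x19a→b25/s1 MISS; vc=[]
#3 0x193→b25/s1 L1-HIT; vc=[]
#4 0x193→b25/s1 L1-HIT; vc=[]
#5 0x1bf→b27/s3 L1-HIT; vc=[]
#6 0x199→b25/s1 L1-HIT; vc=[]
#7 0x196→b25/s1 L1-HIT; vc=[]
#8 0x134→b19/s3 MISS; vc=[27]
#9 0x154→b21/s1 MISS; vc=[27,25]
#10 0x194→b25/s1 VC-HIT; vc=[27,21]
#11 0x13d→b19/s3 L1-HIT; vc=[27,21]
#12 0x7c→b7/s3 MISS; vc=[27,21,19]
#13 0xbd→b11/s3 MISS; vc=[27,21,19,7]
#14 0x7f→b7/s3 VC-HIT; vc=[27,21,19,11]

MISSES = 6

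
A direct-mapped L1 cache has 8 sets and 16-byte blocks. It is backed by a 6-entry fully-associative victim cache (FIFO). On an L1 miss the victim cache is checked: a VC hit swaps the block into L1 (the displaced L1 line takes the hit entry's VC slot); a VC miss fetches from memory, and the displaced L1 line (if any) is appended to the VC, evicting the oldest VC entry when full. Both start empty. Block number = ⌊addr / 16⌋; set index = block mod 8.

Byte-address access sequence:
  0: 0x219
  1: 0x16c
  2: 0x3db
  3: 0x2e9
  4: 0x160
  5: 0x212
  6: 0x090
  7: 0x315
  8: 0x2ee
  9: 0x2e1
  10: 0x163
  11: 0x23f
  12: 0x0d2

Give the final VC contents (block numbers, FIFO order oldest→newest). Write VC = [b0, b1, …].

0: 0x219 (blk 33, set 1) → MISS  vc=[]
1: 0x16c (blk 22, set 6) → MISS  vc=[]
2: 0x3db (blk 61, set 5) → MISS  vc=[]
3: 0x2e9 (blk 46, set 6) → MISS  vc=[22]
4: 0x160 (blk 22, set 6) → VC-HIT  vc=[46]
5: 0x212 (blk 33, set 1) → L1-HIT  vc=[46]
6: 0x90 (blk 9, set 1) → MISS  vc=[46, 33]
7: 0x315 (blk 49, set 1) → MISS  vc=[46, 33, 9]
8: 0x2ee (blk 46, set 6) → VC-HIT  vc=[22, 33, 9]
9: 0x2e1 (blk 46, set 6) → L1-HIT  vc=[22, 33, 9]
10: 0x163 (blk 22, set 6) → VC-HIT  vc=[46, 33, 9]
11: 0x23f (blk 35, set 3) → MISS  vc=[46, 33, 9]
12: 0xd2 (blk 13, set 5) → MISS  vc=[46, 33, 9, 61]

VC = [46, 33, 9, 61]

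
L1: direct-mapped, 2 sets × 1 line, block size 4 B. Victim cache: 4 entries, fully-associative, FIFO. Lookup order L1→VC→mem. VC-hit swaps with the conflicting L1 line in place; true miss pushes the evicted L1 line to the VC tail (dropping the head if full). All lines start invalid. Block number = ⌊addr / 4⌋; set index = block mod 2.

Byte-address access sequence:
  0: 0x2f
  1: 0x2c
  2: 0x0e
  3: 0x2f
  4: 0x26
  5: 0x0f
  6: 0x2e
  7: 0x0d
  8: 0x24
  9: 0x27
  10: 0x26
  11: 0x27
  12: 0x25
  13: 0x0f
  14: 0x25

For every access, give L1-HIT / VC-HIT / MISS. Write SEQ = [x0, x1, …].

0: 0x2f (blk 11, set 1) → MISS  vc=[]
1: 0x2c (blk 11, set 1) → L1-HIT  vc=[]
2: 0xe (blk 3, set 1) → MISS  vc=[11]
3: 0x2f (blk 11, set 1) → VC-HIT  vc=[3]
4: 0x26 (blk 9, set 1) → MISS  vc=[3, 11]
5: 0xf (blk 3, set 1) → VC-HIT  vc=[9, 11]
6: 0x2e (blk 11, set 1) → VC-HIT  vc=[9, 3]
7: 0xd (blk 3, set 1) → VC-HIT  vc=[9, 11]
8: 0x24 (blk 9, set 1) → VC-HIT  vc=[3, 11]
9: 0x27 (blk 9, set 1) → L1-HIT  vc=[3, 11]
10: 0x26 (blk 9, set 1) → L1-HIT  vc=[3, 11]
11: 0x27 (blk 9, set 1) → L1-HIT  vc=[3, 11]
12: 0x25 (blk 9, set 1) → L1-HIT  vc=[3, 11]
13: 0xf (blk 3, set 1) → VC-HIT  vc=[9, 11]
14: 0x25 (blk 9, set 1) → VC-HIT  vc=[3, 11]

SEQ = [MISS, L1-HIT, MISS, VC-HIT, MISS, VC-HIT, VC-HIT, VC-HIT, VC-HIT, L1-HIT, L1-HIT, L1-HIT, L1-HIT, VC-HIT, VC-HIT]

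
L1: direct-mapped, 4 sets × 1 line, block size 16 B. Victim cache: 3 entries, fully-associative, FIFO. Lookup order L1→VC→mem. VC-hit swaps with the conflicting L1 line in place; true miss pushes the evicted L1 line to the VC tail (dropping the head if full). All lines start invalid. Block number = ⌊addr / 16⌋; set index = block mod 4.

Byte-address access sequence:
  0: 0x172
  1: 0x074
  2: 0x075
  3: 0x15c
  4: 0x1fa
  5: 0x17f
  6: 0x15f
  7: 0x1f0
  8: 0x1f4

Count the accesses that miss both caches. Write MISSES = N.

0: 0x172 (blk 23, set 3) → MISS  vc=[]
1: 0x74 (blk 7, set 3) → MISS  vc=[23]
2: 0x75 (blk 7, set 3) → L1-HIT  vc=[23]
3: 0x15c (blk 21, set 1) → MISS  vc=[23]
4: 0x1fa (blk 31, set 3) → MISS  vc=[23, 7]
5: 0x17f (blk 23, set 3) → VC-HIT  vc=[31, 7]
6: 0x15f (blk 21, set 1) → L1-HIT  vc=[31, 7]
7: 0x1f0 (blk 31, set 3) → VC-HIT  vc=[23, 7]
8: 0x1f4 (blk 31, set 3) → L1-HIT  vc=[23, 7]

MISSES = 4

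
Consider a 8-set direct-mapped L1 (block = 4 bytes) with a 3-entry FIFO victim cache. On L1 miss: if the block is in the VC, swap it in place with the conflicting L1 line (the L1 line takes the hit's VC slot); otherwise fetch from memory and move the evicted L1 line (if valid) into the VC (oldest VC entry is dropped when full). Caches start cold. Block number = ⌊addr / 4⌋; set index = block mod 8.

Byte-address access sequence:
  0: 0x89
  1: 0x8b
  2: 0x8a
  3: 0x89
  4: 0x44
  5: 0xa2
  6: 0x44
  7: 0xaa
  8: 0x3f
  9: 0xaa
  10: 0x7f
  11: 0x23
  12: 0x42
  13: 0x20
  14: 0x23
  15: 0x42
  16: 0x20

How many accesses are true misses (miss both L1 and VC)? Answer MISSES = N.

0: 0x89 (blk 34, set 2) → MISS  vc=[]
1: 0x8b (blk 34, set 2) → L1-HIT  vc=[]
2: 0x8a (blk 34, set 2) → L1-HIT  vc=[]
3: 0x89 (blk 34, set 2) → L1-HIT  vc=[]
4: 0x44 (blk 17, set 1) → MISS  vc=[]
5: 0xa2 (blk 40, set 0) → MISS  vc=[]
6: 0x44 (blk 17, set 1) → L1-HIT  vc=[]
7: 0xaa (blk 42, set 2) → MISS  vc=[34]
8: 0x3f (blk 15, set 7) → MISS  vc=[34]
9: 0xaa (blk 42, set 2) → L1-HIT  vc=[34]
10: 0x7f (blk 31, set 7) → MISS  vc=[34, 15]
11: 0x23 (blk 8, set 0) → MISS  vc=[34, 15, 40]
12: 0x42 (blk 16, set 0) → MISS  vc=[15, 40, 8]
13: 0x20 (blk 8, set 0) → VC-HIT  vc=[15, 40, 16]
14: 0x23 (blk 8, set 0) → L1-HIT  vc=[15, 40, 16]
15: 0x42 (blk 16, set 0) → VC-HIT  vc=[15, 40, 8]
16: 0x20 (blk 8, set 0) → VC-HIT  vc=[15, 40, 16]

MISSES = 8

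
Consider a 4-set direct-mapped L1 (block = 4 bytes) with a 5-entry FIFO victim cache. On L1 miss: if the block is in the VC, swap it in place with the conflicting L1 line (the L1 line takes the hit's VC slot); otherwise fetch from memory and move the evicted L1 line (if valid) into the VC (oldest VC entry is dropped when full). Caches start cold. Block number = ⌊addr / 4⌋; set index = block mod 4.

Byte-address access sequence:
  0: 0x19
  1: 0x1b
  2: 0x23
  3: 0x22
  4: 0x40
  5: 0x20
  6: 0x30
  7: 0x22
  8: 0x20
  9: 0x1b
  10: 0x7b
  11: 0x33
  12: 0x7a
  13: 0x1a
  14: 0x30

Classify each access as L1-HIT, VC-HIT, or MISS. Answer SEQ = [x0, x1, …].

  [0] addr=0x19 blk=6 s=2: MISS | VC []
  [1] addr=0x1b blk=6 s=2: L1-HIT | VC []
  [2] addr=0x23 blk=8 s=0: MISS | VC []
  [3] addr=0x22 blk=8 s=0: L1-HIT | VC []
  [4] addr=0x40 blk=16 s=0: MISS | VC [8]
  [5] addr=0x20 blk=8 s=0: VC-HIT | VC [16]
  [6] addr=0x30 blk=12 s=0: MISS | VC [16, 8]
  [7] addr=0x22 blk=8 s=0: VC-HIT | VC [16, 12]
  [8] addr=0x20 blk=8 s=0: L1-HIT | VC [16, 12]
  [9] addr=0x1b blk=6 s=2: L1-HIT | VC [16, 12]
  [10] addr=0x7b blk=30 s=2: MISS | VC [16, 12, 6]
  [11] addr=0x33 blk=12 s=0: VC-HIT | VC [16, 8, 6]
  [12] addr=0x7a blk=30 s=2: L1-HIT | VC [16, 8, 6]
  [13] addr=0x1a blk=6 s=2: VC-HIT | VC [16, 8, 30]
  [14] addr=0x30 blk=12 s=0: L1-HIT | VC [16, 8, 30]

SEQ = [MISS, L1-HIT, MISS, L1-HIT, MISS, VC-HIT, MISS, VC-HIT, L1-HIT, L1-HIT, MISS, VC-HIT, L1-HIT, VC-HIT, L1-HIT]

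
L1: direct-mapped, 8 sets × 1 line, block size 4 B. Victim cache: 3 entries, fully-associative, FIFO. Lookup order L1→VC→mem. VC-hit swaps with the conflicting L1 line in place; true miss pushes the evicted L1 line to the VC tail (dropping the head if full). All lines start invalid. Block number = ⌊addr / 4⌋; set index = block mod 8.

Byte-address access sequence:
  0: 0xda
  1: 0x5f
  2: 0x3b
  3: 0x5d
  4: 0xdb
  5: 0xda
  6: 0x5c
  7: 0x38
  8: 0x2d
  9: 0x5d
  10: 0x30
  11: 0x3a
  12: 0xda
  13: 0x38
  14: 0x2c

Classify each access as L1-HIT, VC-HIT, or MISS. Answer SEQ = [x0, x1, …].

0: 0xda (blk 54, set 6) → MISS  vc=[]
1: 0x5f (blk 23, set 7) → MISS  vc=[]
2: 0x3b (blk 14, set 6) → MISS  vc=[54]
3: 0x5d (blk 23, set 7) → L1-HIT  vc=[54]
4: 0xdb (blk 54, set 6) → VC-HIT  vc=[14]
5: 0xda (blk 54, set 6) → L1-HIT  vc=[14]
6: 0x5c (blk 23, set 7) → L1-HIT  vc=[14]
7: 0x38 (blk 14, set 6) → VC-HIT  vc=[54]
8: 0x2d (blk 11, set 3) → MISS  vc=[54]
9: 0x5d (blk 23, set 7) → L1-HIT  vc=[54]
10: 0x30 (blk 12, set 4) → MISS  vc=[54]
11: 0x3a (blk 14, set 6) → L1-HIT  vc=[54]
12: 0xda (blk 54, set 6) → VC-HIT  vc=[14]
13: 0x38 (blk 14, set 6) → VC-HIT  vc=[54]
14: 0x2c (blk 11, set 3) → L1-HIT  vc=[54]

SEQ = [MISS, MISS, MISS, L1-HIT, VC-HIT, L1-HIT, L1-HIT, VC-HIT, MISS, L1-HIT, MISS, L1-HIT, VC-HIT, VC-HIT, L1-HIT]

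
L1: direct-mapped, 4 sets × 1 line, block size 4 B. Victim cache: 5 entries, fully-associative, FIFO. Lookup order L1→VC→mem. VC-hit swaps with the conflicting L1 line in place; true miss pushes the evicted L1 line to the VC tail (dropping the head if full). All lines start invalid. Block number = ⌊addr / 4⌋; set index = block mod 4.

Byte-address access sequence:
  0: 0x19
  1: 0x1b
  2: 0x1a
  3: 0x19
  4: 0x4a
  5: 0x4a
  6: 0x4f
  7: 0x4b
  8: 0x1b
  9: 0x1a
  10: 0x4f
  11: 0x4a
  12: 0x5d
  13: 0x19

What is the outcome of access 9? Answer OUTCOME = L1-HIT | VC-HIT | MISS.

  [0] addr=0x19 blk=6 s=2: MISS | VC []
  [1] addr=0x1b blk=6 s=2: L1-HIT | VC []
  [2] addr=0x1a blk=6 s=2: L1-HIT | VC []
  [3] addr=0x19 blk=6 s=2: L1-HIT | VC []
  [4] addr=0x4a blk=18 s=2: MISS | VC [6]
  [5] addr=0x4a blk=18 s=2: L1-HIT | VC [6]
  [6] addr=0x4f blk=19 s=3: MISS | VC [6]
  [7] addr=0x4b blk=18 s=2: L1-HIT | VC [6]
  [8] addr=0x1b blk=6 s=2: VC-HIT | VC [18]
  [9] addr=0x1a blk=6 s=2: L1-HIT | VC [18]
  [10] addr=0x4f blk=19 s=3: L1-HIT | VC [18]
  [11] addr=0x4a blk=18 s=2: VC-HIT | VC [6]
  [12] addr=0x5d blk=23 s=3: MISS | VC [6, 19]
  [13] addr=0x19 blk=6 s=2: VC-HIT | VC [18, 19]

OUTCOME = L1-HIT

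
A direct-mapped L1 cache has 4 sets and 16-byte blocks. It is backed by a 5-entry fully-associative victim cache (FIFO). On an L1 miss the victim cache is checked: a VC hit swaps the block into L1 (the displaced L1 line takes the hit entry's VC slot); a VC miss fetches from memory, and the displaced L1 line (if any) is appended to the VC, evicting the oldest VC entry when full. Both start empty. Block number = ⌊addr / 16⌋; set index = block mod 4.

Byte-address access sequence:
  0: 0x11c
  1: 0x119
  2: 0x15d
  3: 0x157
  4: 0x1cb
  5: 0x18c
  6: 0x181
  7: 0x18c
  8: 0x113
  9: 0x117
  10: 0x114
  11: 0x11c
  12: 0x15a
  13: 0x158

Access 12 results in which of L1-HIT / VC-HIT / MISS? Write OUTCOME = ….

OUTCOME = VC-HIT

#0 0x11c→b17/s1 MISS; vc=[]
#1 0x119→b17/s1 L1-HIT; vc=[]
#2 0x15d→b21/s1 MISS; vc=[17]
#3 0x157→b21/s1 L1-HIT; vc=[17]
#4 0x1cb→b28/s0 MISS; vc=[17]
#5 0x18c→b24/s0 MISS; vc=[17,28]
#6 0x181→b24/s0 L1-HIT; vc=[17,28]
#7 0x18c→b24/s0 L1-HIT; vc=[17,28]
#8 0x113→b17/s1 VC-HIT; vc=[21,28]
#9 0x117→b17/s1 L1-HIT; vc=[21,28]
#10 0x114→b17/s1 L1-HIT; vc=[21,28]
#11 0x11c→b17/s1 L1-HIT; vc=[21,28]
#12 0x15a→b21/s1 VC-HIT; vc=[17,28]
#13 0x158→b21/s1 L1-HIT; vc=[17,28]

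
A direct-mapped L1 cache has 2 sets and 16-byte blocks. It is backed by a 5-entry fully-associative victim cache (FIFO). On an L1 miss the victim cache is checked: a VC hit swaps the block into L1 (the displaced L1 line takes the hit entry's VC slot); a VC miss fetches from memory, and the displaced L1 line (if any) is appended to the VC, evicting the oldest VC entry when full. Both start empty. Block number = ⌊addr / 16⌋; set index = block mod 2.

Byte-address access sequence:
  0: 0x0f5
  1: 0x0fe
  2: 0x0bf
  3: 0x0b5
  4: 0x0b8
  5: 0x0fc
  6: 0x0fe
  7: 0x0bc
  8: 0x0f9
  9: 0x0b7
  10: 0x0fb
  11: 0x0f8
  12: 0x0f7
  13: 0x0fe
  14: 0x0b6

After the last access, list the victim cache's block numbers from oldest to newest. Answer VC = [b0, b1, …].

  [0] addr=0xf5 blk=15 s=1: MISS | VC []
  [1] addr=0xfe blk=15 s=1: L1-HIT | VC []
  [2] addr=0xbf blk=11 s=1: MISS | VC [15]
  [3] addr=0xb5 blk=11 s=1: L1-HIT | VC [15]
  [4] addr=0xb8 blk=11 s=1: L1-HIT | VC [15]
  [5] addr=0xfc blk=15 s=1: VC-HIT | VC [11]
  [6] addr=0xfe blk=15 s=1: L1-HIT | VC [11]
  [7] addr=0xbc blk=11 s=1: VC-HIT | VC [15]
  [8] addr=0xf9 blk=15 s=1: VC-HIT | VC [11]
  [9] addr=0xb7 blk=11 s=1: VC-HIT | VC [15]
  [10] addr=0xfb blk=15 s=1: VC-HIT | VC [11]
  [11] addr=0xf8 blk=15 s=1: L1-HIT | VC [11]
  [12] addr=0xf7 blk=15 s=1: L1-HIT | VC [11]
  [13] addr=0xfe blk=15 s=1: L1-HIT | VC [11]
  [14] addr=0xb6 blk=11 s=1: VC-HIT | VC [15]

VC = [15]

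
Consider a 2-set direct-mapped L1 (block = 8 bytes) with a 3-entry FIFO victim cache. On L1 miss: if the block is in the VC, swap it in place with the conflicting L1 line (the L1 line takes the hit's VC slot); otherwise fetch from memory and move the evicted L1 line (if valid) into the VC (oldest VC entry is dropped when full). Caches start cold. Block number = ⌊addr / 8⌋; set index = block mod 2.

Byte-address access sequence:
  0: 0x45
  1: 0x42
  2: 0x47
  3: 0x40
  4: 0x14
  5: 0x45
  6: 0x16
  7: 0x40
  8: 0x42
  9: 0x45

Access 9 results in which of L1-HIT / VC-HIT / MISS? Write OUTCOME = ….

0: 0x45 (blk 8, set 0) → MISS  vc=[]
1: 0x42 (blk 8, set 0) → L1-HIT  vc=[]
2: 0x47 (blk 8, set 0) → L1-HIT  vc=[]
3: 0x40 (blk 8, set 0) → L1-HIT  vc=[]
4: 0x14 (blk 2, set 0) → MISS  vc=[8]
5: 0x45 (blk 8, set 0) → VC-HIT  vc=[2]
6: 0x16 (blk 2, set 0) → VC-HIT  vc=[8]
7: 0x40 (blk 8, set 0) → VC-HIT  vc=[2]
8: 0x42 (blk 8, set 0) → L1-HIT  vc=[2]
9: 0x45 (blk 8, set 0) → L1-HIT  vc=[2]

OUTCOME = L1-HIT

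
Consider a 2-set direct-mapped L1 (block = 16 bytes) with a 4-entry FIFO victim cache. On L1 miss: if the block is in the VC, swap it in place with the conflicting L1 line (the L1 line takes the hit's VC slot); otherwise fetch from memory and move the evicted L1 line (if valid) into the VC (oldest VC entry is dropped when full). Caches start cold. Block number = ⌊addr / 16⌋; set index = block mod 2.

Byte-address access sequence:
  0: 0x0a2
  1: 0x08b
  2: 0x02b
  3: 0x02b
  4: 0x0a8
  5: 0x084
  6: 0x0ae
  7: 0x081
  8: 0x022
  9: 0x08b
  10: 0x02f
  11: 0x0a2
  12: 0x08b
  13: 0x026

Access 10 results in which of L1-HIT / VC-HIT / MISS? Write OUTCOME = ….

OUTCOME = VC-HIT

  [0] addr=0xa2 blk=10 s=0: MISS | VC []
  [1] addr=0x8b blk=8 s=0: MISS | VC [10]
  [2] addr=0x2b blk=2 s=0: MISS | VC [10, 8]
  [3] addr=0x2b blk=2 s=0: L1-HIT | VC [10, 8]
  [4] addr=0xa8 blk=10 s=0: VC-HIT | VC [2, 8]
  [5] addr=0x84 blk=8 s=0: VC-HIT | VC [2, 10]
  [6] addr=0xae blk=10 s=0: VC-HIT | VC [2, 8]
  [7] addr=0x81 blk=8 s=0: VC-HIT | VC [2, 10]
  [8] addr=0x22 blk=2 s=0: VC-HIT | VC [8, 10]
  [9] addr=0x8b blk=8 s=0: VC-HIT | VC [2, 10]
  [10] addr=0x2f blk=2 s=0: VC-HIT | VC [8, 10]
  [11] addr=0xa2 blk=10 s=0: VC-HIT | VC [8, 2]
  [12] addr=0x8b blk=8 s=0: VC-HIT | VC [10, 2]
  [13] addr=0x26 blk=2 s=0: VC-HIT | VC [10, 8]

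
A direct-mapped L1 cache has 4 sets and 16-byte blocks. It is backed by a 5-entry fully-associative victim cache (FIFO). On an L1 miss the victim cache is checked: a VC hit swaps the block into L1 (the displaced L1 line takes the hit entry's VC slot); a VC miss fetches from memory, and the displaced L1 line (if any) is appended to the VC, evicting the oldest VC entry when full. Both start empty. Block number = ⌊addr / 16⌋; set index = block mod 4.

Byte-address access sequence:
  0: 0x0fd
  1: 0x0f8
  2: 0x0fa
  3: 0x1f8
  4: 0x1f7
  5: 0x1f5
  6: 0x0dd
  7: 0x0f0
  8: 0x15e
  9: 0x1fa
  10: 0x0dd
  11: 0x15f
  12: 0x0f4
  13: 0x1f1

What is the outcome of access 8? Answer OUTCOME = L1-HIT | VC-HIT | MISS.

  [0] addr=0xfd blk=15 s=3: MISS | VC []
  [1] addr=0xf8 blk=15 s=3: L1-HIT | VC []
  [2] addr=0xfa blk=15 s=3: L1-HIT | VC []
  [3] addr=0x1f8 blk=31 s=3: MISS | VC [15]
  [4] addr=0x1f7 blk=31 s=3: L1-HIT | VC [15]
  [5] addr=0x1f5 blk=31 s=3: L1-HIT | VC [15]
  [6] addr=0xdd blk=13 s=1: MISS | VC [15]
  [7] addr=0xf0 blk=15 s=3: VC-HIT | VC [31]
  [8] addr=0x15e blk=21 s=1: MISS | VC [31, 13]
  [9] addr=0x1fa blk=31 s=3: VC-HIT | VC [15, 13]
  [10] addr=0xdd blk=13 s=1: VC-HIT | VC [15, 21]
  [11] addr=0x15f blk=21 s=1: VC-HIT | VC [15, 13]
  [12] addr=0xf4 blk=15 s=3: VC-HIT | VC [31, 13]
  [13] addr=0x1f1 blk=31 s=3: VC-HIT | VC [15, 13]

OUTCOME = MISS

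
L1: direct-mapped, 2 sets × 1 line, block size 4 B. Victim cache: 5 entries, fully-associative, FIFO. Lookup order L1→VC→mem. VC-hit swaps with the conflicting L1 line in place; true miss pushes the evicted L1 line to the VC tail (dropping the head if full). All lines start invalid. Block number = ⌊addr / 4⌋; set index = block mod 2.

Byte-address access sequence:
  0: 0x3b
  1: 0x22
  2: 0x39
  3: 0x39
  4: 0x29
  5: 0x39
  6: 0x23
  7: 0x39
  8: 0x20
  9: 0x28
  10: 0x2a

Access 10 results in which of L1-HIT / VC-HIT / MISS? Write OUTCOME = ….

  [0] addr=0x3b blk=14 s=0: MISS | VC []
  [1] addr=0x22 blk=8 s=0: MISS | VC [14]
  [2] addr=0x39 blk=14 s=0: VC-HIT | VC [8]
  [3] addr=0x39 blk=14 s=0: L1-HIT | VC [8]
  [4] addr=0x29 blk=10 s=0: MISS | VC [8, 14]
  [5] addr=0x39 blk=14 s=0: VC-HIT | VC [8, 10]
  [6] addr=0x23 blk=8 s=0: VC-HIT | VC [14, 10]
  [7] addr=0x39 blk=14 s=0: VC-HIT | VC [8, 10]
  [8] addr=0x20 blk=8 s=0: VC-HIT | VC [14, 10]
  [9] addr=0x28 blk=10 s=0: VC-HIT | VC [14, 8]
  [10] addr=0x2a blk=10 s=0: L1-HIT | VC [14, 8]

OUTCOME = L1-HIT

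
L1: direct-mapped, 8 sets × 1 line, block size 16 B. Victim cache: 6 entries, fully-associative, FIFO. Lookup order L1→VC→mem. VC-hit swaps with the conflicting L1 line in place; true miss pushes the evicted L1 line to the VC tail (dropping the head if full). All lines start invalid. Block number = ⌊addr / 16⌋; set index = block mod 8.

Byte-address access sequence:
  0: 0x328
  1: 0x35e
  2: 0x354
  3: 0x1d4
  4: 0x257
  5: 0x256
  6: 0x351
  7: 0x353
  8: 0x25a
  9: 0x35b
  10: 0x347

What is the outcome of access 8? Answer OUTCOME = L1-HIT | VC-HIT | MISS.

0: 0x328 (blk 50, set 2) → MISS  vc=[]
1: 0x35e (blk 53, set 5) → MISS  vc=[]
2: 0x354 (blk 53, set 5) → L1-HIT  vc=[]
3: 0x1d4 (blk 29, set 5) → MISS  vc=[53]
4: 0x257 (blk 37, set 5) → MISS  vc=[53, 29]
5: 0x256 (blk 37, set 5) → L1-HIT  vc=[53, 29]
6: 0x351 (blk 53, set 5) → VC-HIT  vc=[37, 29]
7: 0x353 (blk 53, set 5) → L1-HIT  vc=[37, 29]
8: 0x25a (blk 37, set 5) → VC-HIT  vc=[53, 29]
9: 0x35b (blk 53, set 5) → VC-HIT  vc=[37, 29]
10: 0x347 (blk 52, set 4) → MISS  vc=[37, 29]

OUTCOME = VC-HIT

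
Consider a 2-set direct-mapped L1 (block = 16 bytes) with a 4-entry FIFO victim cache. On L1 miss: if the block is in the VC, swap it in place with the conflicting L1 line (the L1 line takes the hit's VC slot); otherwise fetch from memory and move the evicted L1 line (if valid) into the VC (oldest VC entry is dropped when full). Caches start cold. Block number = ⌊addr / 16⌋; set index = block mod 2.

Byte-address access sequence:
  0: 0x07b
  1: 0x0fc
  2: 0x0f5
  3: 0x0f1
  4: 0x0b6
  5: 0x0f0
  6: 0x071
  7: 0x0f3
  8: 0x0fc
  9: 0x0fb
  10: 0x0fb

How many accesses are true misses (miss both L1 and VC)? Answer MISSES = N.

MISSES = 3

0: 0x7b (blk 7, set 1) → MISS  vc=[]
1: 0xfc (blk 15, set 1) → MISS  vc=[7]
2: 0xf5 (blk 15, set 1) → L1-HIT  vc=[7]
3: 0xf1 (blk 15, set 1) → L1-HIT  vc=[7]
4: 0xb6 (blk 11, set 1) → MISS  vc=[7, 15]
5: 0xf0 (blk 15, set 1) → VC-HIT  vc=[7, 11]
6: 0x71 (blk 7, set 1) → VC-HIT  vc=[15, 11]
7: 0xf3 (blk 15, set 1) → VC-HIT  vc=[7, 11]
8: 0xfc (blk 15, set 1) → L1-HIT  vc=[7, 11]
9: 0xfb (blk 15, set 1) → L1-HIT  vc=[7, 11]
10: 0xfb (blk 15, set 1) → L1-HIT  vc=[7, 11]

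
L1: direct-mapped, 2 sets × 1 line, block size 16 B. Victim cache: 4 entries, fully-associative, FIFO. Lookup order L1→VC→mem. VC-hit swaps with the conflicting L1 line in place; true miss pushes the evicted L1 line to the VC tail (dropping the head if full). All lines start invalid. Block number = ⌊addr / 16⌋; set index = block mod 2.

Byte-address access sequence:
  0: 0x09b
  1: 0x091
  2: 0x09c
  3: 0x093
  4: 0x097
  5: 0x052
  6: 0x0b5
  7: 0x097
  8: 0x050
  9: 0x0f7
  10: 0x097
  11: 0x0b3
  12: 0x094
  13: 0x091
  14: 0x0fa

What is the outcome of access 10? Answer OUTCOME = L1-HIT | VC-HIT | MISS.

  [0] addr=0x9b blk=9 s=1: MISS | VC []
  [1] addr=0x91 blk=9 s=1: L1-HIT | VC []
  [2] addr=0x9c blk=9 s=1: L1-HIT | VC []
  [3] addr=0x93 blk=9 s=1: L1-HIT | VC []
  [4] addr=0x97 blk=9 s=1: L1-HIT | VC []
  [5] addr=0x52 blk=5 s=1: MISS | VC [9]
  [6] addr=0xb5 blk=11 s=1: MISS | VC [9, 5]
  [7] addr=0x97 blk=9 s=1: VC-HIT | VC [11, 5]
  [8] addr=0x50 blk=5 s=1: VC-HIT | VC [11, 9]
  [9] addr=0xf7 blk=15 s=1: MISS | VC [11, 9, 5]
  [10] addr=0x97 blk=9 s=1: VC-HIT | VC [11, 15, 5]
  [11] addr=0xb3 blk=11 s=1: VC-HIT | VC [9, 15, 5]
  [12] addr=0x94 blk=9 s=1: VC-HIT | VC [11, 15, 5]
  [13] addr=0x91 blk=9 s=1: L1-HIT | VC [11, 15, 5]
  [14] addr=0xfa blk=15 s=1: VC-HIT | VC [11, 9, 5]

OUTCOME = VC-HIT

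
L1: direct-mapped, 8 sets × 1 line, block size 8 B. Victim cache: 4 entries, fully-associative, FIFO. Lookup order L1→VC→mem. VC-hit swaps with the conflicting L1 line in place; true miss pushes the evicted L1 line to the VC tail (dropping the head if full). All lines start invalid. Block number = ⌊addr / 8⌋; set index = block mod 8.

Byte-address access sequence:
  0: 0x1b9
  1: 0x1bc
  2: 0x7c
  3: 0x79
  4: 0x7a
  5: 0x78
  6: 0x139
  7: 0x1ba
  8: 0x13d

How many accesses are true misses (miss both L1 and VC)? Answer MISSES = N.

#0 0x1b9→b55/s7 MISS; vc=[]
#1 0x1bc→b55/s7 L1-HIT; vc=[]
#2 0x7c→b15/s7 MISS; vc=[55]
#3 0x79→b15/s7 L1-HIT; vc=[55]
#4 0x7a→b15/s7 L1-HIT; vc=[55]
#5 0x78→b15/s7 L1-HIT; vc=[55]
#6 0x139→b39/s7 MISS; vc=[55,15]
#7 0x1ba→b55/s7 VC-HIT; vc=[39,15]
#8 0x13d→b39/s7 VC-HIT; vc=[55,15]

MISSES = 3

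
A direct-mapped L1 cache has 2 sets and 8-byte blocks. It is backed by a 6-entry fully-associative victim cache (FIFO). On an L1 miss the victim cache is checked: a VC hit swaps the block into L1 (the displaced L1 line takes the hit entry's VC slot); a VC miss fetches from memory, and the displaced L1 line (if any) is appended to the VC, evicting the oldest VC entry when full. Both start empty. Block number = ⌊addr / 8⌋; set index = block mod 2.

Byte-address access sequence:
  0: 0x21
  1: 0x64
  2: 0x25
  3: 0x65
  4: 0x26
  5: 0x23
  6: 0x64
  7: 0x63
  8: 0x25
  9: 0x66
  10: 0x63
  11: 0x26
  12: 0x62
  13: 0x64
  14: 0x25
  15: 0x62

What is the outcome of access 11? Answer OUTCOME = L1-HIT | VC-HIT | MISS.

OUTCOME = VC-HIT

  [0] addr=0x21 blk=4 s=0: MISS | VC []
  [1] addr=0x64 blk=12 s=0: MISS | VC [4]
  [2] addr=0x25 blk=4 s=0: VC-HIT | VC [12]
  [3] addr=0x65 blk=12 s=0: VC-HIT | VC [4]
  [4] addr=0x26 blk=4 s=0: VC-HIT | VC [12]
  [5] addr=0x23 blk=4 s=0: L1-HIT | VC [12]
  [6] addr=0x64 blk=12 s=0: VC-HIT | VC [4]
  [7] addr=0x63 blk=12 s=0: L1-HIT | VC [4]
  [8] addr=0x25 blk=4 s=0: VC-HIT | VC [12]
  [9] addr=0x66 blk=12 s=0: VC-HIT | VC [4]
  [10] addr=0x63 blk=12 s=0: L1-HIT | VC [4]
  [11] addr=0x26 blk=4 s=0: VC-HIT | VC [12]
  [12] addr=0x62 blk=12 s=0: VC-HIT | VC [4]
  [13] addr=0x64 blk=12 s=0: L1-HIT | VC [4]
  [14] addr=0x25 blk=4 s=0: VC-HIT | VC [12]
  [15] addr=0x62 blk=12 s=0: VC-HIT | VC [4]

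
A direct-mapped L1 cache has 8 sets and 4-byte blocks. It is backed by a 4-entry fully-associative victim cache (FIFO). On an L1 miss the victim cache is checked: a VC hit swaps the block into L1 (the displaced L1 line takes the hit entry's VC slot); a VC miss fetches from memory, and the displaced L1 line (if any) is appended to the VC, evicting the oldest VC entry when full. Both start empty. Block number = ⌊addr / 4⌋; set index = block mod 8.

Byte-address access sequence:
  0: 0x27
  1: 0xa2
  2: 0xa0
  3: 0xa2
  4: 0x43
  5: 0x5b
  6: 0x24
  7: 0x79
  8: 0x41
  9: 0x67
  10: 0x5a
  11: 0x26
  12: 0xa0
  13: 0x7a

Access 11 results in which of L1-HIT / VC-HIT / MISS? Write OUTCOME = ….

OUTCOME = VC-HIT

#0 0x27→b9/s1 MISS; vc=[]
#1 0xa2→b40/s0 MISS; vc=[]
#2 0xa0→b40/s0 L1-HIT; vc=[]
#3 0xa2→b40/s0 L1-HIT; vc=[]
#4 0x43→b16/s0 MISS; vc=[40]
#5 0x5b→b22/s6 MISS; vc=[40]
#6 0x24→b9/s1 L1-HIT; vc=[40]
#7 0x79→b30/s6 MISS; vc=[40,22]
#8 0x41→b16/s0 L1-HIT; vc=[40,22]
#9 0x67→b25/s1 MISS; vc=[40,22,9]
#10 0x5a→b22/s6 VC-HIT; vc=[40,30,9]
#11 0x26→b9/s1 VC-HIT; vc=[40,30,25]
#12 0xa0→b40/s0 VC-HIT; vc=[16,30,25]
#13 0x7a→b30/s6 VC-HIT; vc=[16,22,25]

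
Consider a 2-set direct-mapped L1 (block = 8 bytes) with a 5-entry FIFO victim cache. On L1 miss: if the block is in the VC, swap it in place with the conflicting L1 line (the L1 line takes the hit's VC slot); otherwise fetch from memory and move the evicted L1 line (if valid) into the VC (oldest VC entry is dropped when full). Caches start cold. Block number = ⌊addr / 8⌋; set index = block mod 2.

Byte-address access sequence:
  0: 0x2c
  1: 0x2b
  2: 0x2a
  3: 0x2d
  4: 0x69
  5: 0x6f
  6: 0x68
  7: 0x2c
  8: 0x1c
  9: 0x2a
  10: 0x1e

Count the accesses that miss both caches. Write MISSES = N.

MISSES = 3

#0 0x2c→b5/s1 MISS; vc=[]
#1 0x2b→b5/s1 L1-HIT; vc=[]
#2 0x2a→b5/s1 L1-HIT; vc=[]
#3 0x2d→b5/s1 L1-HIT; vc=[]
#4 0x69→b13/s1 MISS; vc=[5]
#5 0x6f→b13/s1 L1-HIT; vc=[5]
#6 0x68→b13/s1 L1-HIT; vc=[5]
#7 0x2c→b5/s1 VC-HIT; vc=[13]
#8 0x1c→b3/s1 MISS; vc=[13,5]
#9 0x2a→b5/s1 VC-HIT; vc=[13,3]
#10 0x1e→b3/s1 VC-HIT; vc=[13,5]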